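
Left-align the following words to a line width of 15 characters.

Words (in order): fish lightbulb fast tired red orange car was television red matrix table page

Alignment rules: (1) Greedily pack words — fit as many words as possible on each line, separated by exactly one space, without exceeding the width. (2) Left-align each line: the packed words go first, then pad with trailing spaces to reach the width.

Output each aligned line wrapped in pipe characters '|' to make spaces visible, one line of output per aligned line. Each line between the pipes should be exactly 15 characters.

Answer: |fish lightbulb |
|fast tired red |
|orange car was |
|television red |
|matrix table   |
|page           |

Derivation:
Line 1: ['fish', 'lightbulb'] (min_width=14, slack=1)
Line 2: ['fast', 'tired', 'red'] (min_width=14, slack=1)
Line 3: ['orange', 'car', 'was'] (min_width=14, slack=1)
Line 4: ['television', 'red'] (min_width=14, slack=1)
Line 5: ['matrix', 'table'] (min_width=12, slack=3)
Line 6: ['page'] (min_width=4, slack=11)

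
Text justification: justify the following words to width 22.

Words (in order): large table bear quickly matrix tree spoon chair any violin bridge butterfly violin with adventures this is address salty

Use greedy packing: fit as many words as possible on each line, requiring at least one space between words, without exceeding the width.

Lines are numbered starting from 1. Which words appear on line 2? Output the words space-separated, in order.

Line 1: ['large', 'table', 'bear'] (min_width=16, slack=6)
Line 2: ['quickly', 'matrix', 'tree'] (min_width=19, slack=3)
Line 3: ['spoon', 'chair', 'any', 'violin'] (min_width=22, slack=0)
Line 4: ['bridge', 'butterfly'] (min_width=16, slack=6)
Line 5: ['violin', 'with', 'adventures'] (min_width=22, slack=0)
Line 6: ['this', 'is', 'address', 'salty'] (min_width=21, slack=1)

Answer: quickly matrix tree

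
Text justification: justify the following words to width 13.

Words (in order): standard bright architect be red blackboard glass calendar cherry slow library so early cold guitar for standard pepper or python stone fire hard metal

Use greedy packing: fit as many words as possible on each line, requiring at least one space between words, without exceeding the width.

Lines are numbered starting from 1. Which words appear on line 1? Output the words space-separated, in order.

Line 1: ['standard'] (min_width=8, slack=5)
Line 2: ['bright'] (min_width=6, slack=7)
Line 3: ['architect', 'be'] (min_width=12, slack=1)
Line 4: ['red'] (min_width=3, slack=10)
Line 5: ['blackboard'] (min_width=10, slack=3)
Line 6: ['glass'] (min_width=5, slack=8)
Line 7: ['calendar'] (min_width=8, slack=5)
Line 8: ['cherry', 'slow'] (min_width=11, slack=2)
Line 9: ['library', 'so'] (min_width=10, slack=3)
Line 10: ['early', 'cold'] (min_width=10, slack=3)
Line 11: ['guitar', 'for'] (min_width=10, slack=3)
Line 12: ['standard'] (min_width=8, slack=5)
Line 13: ['pepper', 'or'] (min_width=9, slack=4)
Line 14: ['python', 'stone'] (min_width=12, slack=1)
Line 15: ['fire', 'hard'] (min_width=9, slack=4)
Line 16: ['metal'] (min_width=5, slack=8)

Answer: standard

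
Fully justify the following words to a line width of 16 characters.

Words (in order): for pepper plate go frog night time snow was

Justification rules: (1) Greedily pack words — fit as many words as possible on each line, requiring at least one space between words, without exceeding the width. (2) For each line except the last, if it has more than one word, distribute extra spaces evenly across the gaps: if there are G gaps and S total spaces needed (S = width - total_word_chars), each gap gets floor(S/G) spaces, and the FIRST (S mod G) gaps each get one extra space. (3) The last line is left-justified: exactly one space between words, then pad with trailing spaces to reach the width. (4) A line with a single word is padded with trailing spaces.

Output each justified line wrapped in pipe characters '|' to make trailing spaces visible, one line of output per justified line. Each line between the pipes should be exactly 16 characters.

Answer: |for pepper plate|
|go   frog  night|
|time snow was   |

Derivation:
Line 1: ['for', 'pepper', 'plate'] (min_width=16, slack=0)
Line 2: ['go', 'frog', 'night'] (min_width=13, slack=3)
Line 3: ['time', 'snow', 'was'] (min_width=13, slack=3)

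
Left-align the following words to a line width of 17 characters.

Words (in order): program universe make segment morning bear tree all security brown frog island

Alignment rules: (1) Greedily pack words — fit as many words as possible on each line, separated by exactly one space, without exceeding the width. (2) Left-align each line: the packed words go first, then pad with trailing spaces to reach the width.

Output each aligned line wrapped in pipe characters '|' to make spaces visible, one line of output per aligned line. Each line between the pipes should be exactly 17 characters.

Line 1: ['program', 'universe'] (min_width=16, slack=1)
Line 2: ['make', 'segment'] (min_width=12, slack=5)
Line 3: ['morning', 'bear', 'tree'] (min_width=17, slack=0)
Line 4: ['all', 'security'] (min_width=12, slack=5)
Line 5: ['brown', 'frog', 'island'] (min_width=17, slack=0)

Answer: |program universe |
|make segment     |
|morning bear tree|
|all security     |
|brown frog island|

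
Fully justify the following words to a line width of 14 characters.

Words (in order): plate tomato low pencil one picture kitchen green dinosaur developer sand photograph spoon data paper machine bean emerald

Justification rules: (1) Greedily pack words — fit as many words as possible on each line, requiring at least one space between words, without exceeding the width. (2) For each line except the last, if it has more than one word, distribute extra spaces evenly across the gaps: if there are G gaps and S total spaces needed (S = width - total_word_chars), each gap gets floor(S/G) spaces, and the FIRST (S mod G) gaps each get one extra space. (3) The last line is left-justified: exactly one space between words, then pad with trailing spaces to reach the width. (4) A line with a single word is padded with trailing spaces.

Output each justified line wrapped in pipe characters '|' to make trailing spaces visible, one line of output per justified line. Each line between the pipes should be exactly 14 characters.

Answer: |plate   tomato|
|low pencil one|
|picture       |
|kitchen  green|
|dinosaur      |
|developer sand|
|photograph    |
|spoon     data|
|paper  machine|
|bean emerald  |

Derivation:
Line 1: ['plate', 'tomato'] (min_width=12, slack=2)
Line 2: ['low', 'pencil', 'one'] (min_width=14, slack=0)
Line 3: ['picture'] (min_width=7, slack=7)
Line 4: ['kitchen', 'green'] (min_width=13, slack=1)
Line 5: ['dinosaur'] (min_width=8, slack=6)
Line 6: ['developer', 'sand'] (min_width=14, slack=0)
Line 7: ['photograph'] (min_width=10, slack=4)
Line 8: ['spoon', 'data'] (min_width=10, slack=4)
Line 9: ['paper', 'machine'] (min_width=13, slack=1)
Line 10: ['bean', 'emerald'] (min_width=12, slack=2)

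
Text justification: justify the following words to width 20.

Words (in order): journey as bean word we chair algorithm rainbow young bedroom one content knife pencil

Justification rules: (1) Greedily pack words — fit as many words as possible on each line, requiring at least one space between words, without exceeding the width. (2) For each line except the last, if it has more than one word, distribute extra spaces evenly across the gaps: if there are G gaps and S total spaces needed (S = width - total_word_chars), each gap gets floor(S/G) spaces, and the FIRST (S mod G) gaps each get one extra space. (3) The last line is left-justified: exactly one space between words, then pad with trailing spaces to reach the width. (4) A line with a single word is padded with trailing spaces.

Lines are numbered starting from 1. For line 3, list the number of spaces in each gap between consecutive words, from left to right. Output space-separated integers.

Line 1: ['journey', 'as', 'bean', 'word'] (min_width=20, slack=0)
Line 2: ['we', 'chair', 'algorithm'] (min_width=18, slack=2)
Line 3: ['rainbow', 'young'] (min_width=13, slack=7)
Line 4: ['bedroom', 'one', 'content'] (min_width=19, slack=1)
Line 5: ['knife', 'pencil'] (min_width=12, slack=8)

Answer: 8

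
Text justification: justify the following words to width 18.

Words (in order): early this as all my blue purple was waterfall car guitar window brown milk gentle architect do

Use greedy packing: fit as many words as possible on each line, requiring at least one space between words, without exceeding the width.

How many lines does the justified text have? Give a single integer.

Line 1: ['early', 'this', 'as', 'all'] (min_width=17, slack=1)
Line 2: ['my', 'blue', 'purple', 'was'] (min_width=18, slack=0)
Line 3: ['waterfall', 'car'] (min_width=13, slack=5)
Line 4: ['guitar', 'window'] (min_width=13, slack=5)
Line 5: ['brown', 'milk', 'gentle'] (min_width=17, slack=1)
Line 6: ['architect', 'do'] (min_width=12, slack=6)
Total lines: 6

Answer: 6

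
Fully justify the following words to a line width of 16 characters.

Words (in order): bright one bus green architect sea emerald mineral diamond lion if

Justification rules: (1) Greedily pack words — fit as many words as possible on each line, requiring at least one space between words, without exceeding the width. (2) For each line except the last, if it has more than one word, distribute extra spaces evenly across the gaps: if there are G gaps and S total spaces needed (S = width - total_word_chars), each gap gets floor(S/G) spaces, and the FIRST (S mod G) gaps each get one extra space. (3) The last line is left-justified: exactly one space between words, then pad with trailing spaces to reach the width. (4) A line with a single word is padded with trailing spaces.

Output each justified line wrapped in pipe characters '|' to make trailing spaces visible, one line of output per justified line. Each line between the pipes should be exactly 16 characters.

Answer: |bright  one  bus|
|green  architect|
|sea      emerald|
|mineral  diamond|
|lion if         |

Derivation:
Line 1: ['bright', 'one', 'bus'] (min_width=14, slack=2)
Line 2: ['green', 'architect'] (min_width=15, slack=1)
Line 3: ['sea', 'emerald'] (min_width=11, slack=5)
Line 4: ['mineral', 'diamond'] (min_width=15, slack=1)
Line 5: ['lion', 'if'] (min_width=7, slack=9)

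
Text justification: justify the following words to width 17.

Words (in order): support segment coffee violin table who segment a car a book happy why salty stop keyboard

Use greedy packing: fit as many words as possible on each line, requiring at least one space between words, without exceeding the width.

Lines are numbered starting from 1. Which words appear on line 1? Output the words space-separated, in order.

Line 1: ['support', 'segment'] (min_width=15, slack=2)
Line 2: ['coffee', 'violin'] (min_width=13, slack=4)
Line 3: ['table', 'who', 'segment'] (min_width=17, slack=0)
Line 4: ['a', 'car', 'a', 'book'] (min_width=12, slack=5)
Line 5: ['happy', 'why', 'salty'] (min_width=15, slack=2)
Line 6: ['stop', 'keyboard'] (min_width=13, slack=4)

Answer: support segment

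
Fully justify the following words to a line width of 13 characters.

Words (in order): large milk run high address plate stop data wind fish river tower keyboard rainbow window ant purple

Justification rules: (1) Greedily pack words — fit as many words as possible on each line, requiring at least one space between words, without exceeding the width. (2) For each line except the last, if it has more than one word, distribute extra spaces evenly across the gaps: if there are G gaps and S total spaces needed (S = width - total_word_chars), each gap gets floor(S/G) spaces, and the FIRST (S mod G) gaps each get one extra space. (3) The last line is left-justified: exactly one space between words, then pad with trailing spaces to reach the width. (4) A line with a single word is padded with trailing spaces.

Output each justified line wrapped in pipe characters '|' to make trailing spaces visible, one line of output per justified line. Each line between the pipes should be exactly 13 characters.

Line 1: ['large', 'milk'] (min_width=10, slack=3)
Line 2: ['run', 'high'] (min_width=8, slack=5)
Line 3: ['address', 'plate'] (min_width=13, slack=0)
Line 4: ['stop', 'data'] (min_width=9, slack=4)
Line 5: ['wind', 'fish'] (min_width=9, slack=4)
Line 6: ['river', 'tower'] (min_width=11, slack=2)
Line 7: ['keyboard'] (min_width=8, slack=5)
Line 8: ['rainbow'] (min_width=7, slack=6)
Line 9: ['window', 'ant'] (min_width=10, slack=3)
Line 10: ['purple'] (min_width=6, slack=7)

Answer: |large    milk|
|run      high|
|address plate|
|stop     data|
|wind     fish|
|river   tower|
|keyboard     |
|rainbow      |
|window    ant|
|purple       |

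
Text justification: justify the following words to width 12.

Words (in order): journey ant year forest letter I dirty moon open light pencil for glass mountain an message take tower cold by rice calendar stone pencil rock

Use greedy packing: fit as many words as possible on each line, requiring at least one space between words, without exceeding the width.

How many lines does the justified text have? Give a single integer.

Line 1: ['journey', 'ant'] (min_width=11, slack=1)
Line 2: ['year', 'forest'] (min_width=11, slack=1)
Line 3: ['letter', 'I'] (min_width=8, slack=4)
Line 4: ['dirty', 'moon'] (min_width=10, slack=2)
Line 5: ['open', 'light'] (min_width=10, slack=2)
Line 6: ['pencil', 'for'] (min_width=10, slack=2)
Line 7: ['glass'] (min_width=5, slack=7)
Line 8: ['mountain', 'an'] (min_width=11, slack=1)
Line 9: ['message', 'take'] (min_width=12, slack=0)
Line 10: ['tower', 'cold'] (min_width=10, slack=2)
Line 11: ['by', 'rice'] (min_width=7, slack=5)
Line 12: ['calendar'] (min_width=8, slack=4)
Line 13: ['stone', 'pencil'] (min_width=12, slack=0)
Line 14: ['rock'] (min_width=4, slack=8)
Total lines: 14

Answer: 14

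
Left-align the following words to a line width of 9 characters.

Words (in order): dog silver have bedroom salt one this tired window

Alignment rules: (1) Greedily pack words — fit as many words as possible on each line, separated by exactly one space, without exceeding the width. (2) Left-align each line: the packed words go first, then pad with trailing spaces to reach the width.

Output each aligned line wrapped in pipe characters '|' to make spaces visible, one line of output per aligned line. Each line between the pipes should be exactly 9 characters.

Answer: |dog      |
|silver   |
|have     |
|bedroom  |
|salt one |
|this     |
|tired    |
|window   |

Derivation:
Line 1: ['dog'] (min_width=3, slack=6)
Line 2: ['silver'] (min_width=6, slack=3)
Line 3: ['have'] (min_width=4, slack=5)
Line 4: ['bedroom'] (min_width=7, slack=2)
Line 5: ['salt', 'one'] (min_width=8, slack=1)
Line 6: ['this'] (min_width=4, slack=5)
Line 7: ['tired'] (min_width=5, slack=4)
Line 8: ['window'] (min_width=6, slack=3)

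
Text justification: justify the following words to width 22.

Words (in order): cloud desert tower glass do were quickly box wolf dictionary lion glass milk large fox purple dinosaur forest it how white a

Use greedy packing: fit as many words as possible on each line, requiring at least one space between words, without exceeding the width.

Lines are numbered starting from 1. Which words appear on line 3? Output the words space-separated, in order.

Line 1: ['cloud', 'desert', 'tower'] (min_width=18, slack=4)
Line 2: ['glass', 'do', 'were', 'quickly'] (min_width=21, slack=1)
Line 3: ['box', 'wolf', 'dictionary'] (min_width=19, slack=3)
Line 4: ['lion', 'glass', 'milk', 'large'] (min_width=21, slack=1)
Line 5: ['fox', 'purple', 'dinosaur'] (min_width=19, slack=3)
Line 6: ['forest', 'it', 'how', 'white', 'a'] (min_width=21, slack=1)

Answer: box wolf dictionary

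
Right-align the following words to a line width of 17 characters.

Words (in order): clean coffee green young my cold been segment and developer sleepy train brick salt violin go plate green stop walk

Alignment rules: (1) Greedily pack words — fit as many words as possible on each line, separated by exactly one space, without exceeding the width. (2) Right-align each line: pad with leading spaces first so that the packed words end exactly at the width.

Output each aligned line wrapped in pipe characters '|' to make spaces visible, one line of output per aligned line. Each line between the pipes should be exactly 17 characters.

Answer: |     clean coffee|
|   green young my|
|cold been segment|
|    and developer|
|     sleepy train|
|brick salt violin|
|   go plate green|
|        stop walk|

Derivation:
Line 1: ['clean', 'coffee'] (min_width=12, slack=5)
Line 2: ['green', 'young', 'my'] (min_width=14, slack=3)
Line 3: ['cold', 'been', 'segment'] (min_width=17, slack=0)
Line 4: ['and', 'developer'] (min_width=13, slack=4)
Line 5: ['sleepy', 'train'] (min_width=12, slack=5)
Line 6: ['brick', 'salt', 'violin'] (min_width=17, slack=0)
Line 7: ['go', 'plate', 'green'] (min_width=14, slack=3)
Line 8: ['stop', 'walk'] (min_width=9, slack=8)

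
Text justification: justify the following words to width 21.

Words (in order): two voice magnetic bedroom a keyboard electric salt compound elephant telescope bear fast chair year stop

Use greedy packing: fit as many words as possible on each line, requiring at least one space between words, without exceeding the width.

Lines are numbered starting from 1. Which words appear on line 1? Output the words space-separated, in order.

Line 1: ['two', 'voice', 'magnetic'] (min_width=18, slack=3)
Line 2: ['bedroom', 'a', 'keyboard'] (min_width=18, slack=3)
Line 3: ['electric', 'salt'] (min_width=13, slack=8)
Line 4: ['compound', 'elephant'] (min_width=17, slack=4)
Line 5: ['telescope', 'bear', 'fast'] (min_width=19, slack=2)
Line 6: ['chair', 'year', 'stop'] (min_width=15, slack=6)

Answer: two voice magnetic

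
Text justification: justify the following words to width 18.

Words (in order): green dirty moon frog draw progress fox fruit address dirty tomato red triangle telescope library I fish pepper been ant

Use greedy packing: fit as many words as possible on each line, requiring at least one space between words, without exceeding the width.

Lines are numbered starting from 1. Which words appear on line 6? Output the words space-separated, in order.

Line 1: ['green', 'dirty', 'moon'] (min_width=16, slack=2)
Line 2: ['frog', 'draw', 'progress'] (min_width=18, slack=0)
Line 3: ['fox', 'fruit', 'address'] (min_width=17, slack=1)
Line 4: ['dirty', 'tomato', 'red'] (min_width=16, slack=2)
Line 5: ['triangle', 'telescope'] (min_width=18, slack=0)
Line 6: ['library', 'I', 'fish'] (min_width=14, slack=4)
Line 7: ['pepper', 'been', 'ant'] (min_width=15, slack=3)

Answer: library I fish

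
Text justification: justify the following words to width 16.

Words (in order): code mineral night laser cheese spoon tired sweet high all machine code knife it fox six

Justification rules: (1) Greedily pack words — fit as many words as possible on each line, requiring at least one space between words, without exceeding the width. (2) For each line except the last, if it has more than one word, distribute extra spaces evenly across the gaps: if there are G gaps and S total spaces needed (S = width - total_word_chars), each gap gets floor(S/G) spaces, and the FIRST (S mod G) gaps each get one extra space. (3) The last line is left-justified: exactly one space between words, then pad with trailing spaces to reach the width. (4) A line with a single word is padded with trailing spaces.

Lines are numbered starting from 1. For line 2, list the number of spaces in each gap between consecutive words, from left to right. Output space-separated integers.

Line 1: ['code', 'mineral'] (min_width=12, slack=4)
Line 2: ['night', 'laser'] (min_width=11, slack=5)
Line 3: ['cheese', 'spoon'] (min_width=12, slack=4)
Line 4: ['tired', 'sweet', 'high'] (min_width=16, slack=0)
Line 5: ['all', 'machine', 'code'] (min_width=16, slack=0)
Line 6: ['knife', 'it', 'fox', 'six'] (min_width=16, slack=0)

Answer: 6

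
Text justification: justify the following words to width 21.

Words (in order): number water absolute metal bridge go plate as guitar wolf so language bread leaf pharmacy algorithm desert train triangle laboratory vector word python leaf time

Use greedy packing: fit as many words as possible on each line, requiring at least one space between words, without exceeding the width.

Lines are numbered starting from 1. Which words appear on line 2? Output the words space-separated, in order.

Line 1: ['number', 'water', 'absolute'] (min_width=21, slack=0)
Line 2: ['metal', 'bridge', 'go', 'plate'] (min_width=21, slack=0)
Line 3: ['as', 'guitar', 'wolf', 'so'] (min_width=17, slack=4)
Line 4: ['language', 'bread', 'leaf'] (min_width=19, slack=2)
Line 5: ['pharmacy', 'algorithm'] (min_width=18, slack=3)
Line 6: ['desert', 'train', 'triangle'] (min_width=21, slack=0)
Line 7: ['laboratory', 'vector'] (min_width=17, slack=4)
Line 8: ['word', 'python', 'leaf', 'time'] (min_width=21, slack=0)

Answer: metal bridge go plate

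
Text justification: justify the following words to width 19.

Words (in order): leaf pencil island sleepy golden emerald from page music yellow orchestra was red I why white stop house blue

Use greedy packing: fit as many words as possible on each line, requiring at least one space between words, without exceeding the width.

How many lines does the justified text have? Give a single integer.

Line 1: ['leaf', 'pencil', 'island'] (min_width=18, slack=1)
Line 2: ['sleepy', 'golden'] (min_width=13, slack=6)
Line 3: ['emerald', 'from', 'page'] (min_width=17, slack=2)
Line 4: ['music', 'yellow'] (min_width=12, slack=7)
Line 5: ['orchestra', 'was', 'red', 'I'] (min_width=19, slack=0)
Line 6: ['why', 'white', 'stop'] (min_width=14, slack=5)
Line 7: ['house', 'blue'] (min_width=10, slack=9)
Total lines: 7

Answer: 7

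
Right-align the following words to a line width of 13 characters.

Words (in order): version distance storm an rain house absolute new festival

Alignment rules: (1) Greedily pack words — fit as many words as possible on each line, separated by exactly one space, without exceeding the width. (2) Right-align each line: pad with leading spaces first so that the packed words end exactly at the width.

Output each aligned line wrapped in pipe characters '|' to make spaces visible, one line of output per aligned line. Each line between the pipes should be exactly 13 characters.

Answer: |      version|
|     distance|
|storm an rain|
|        house|
| absolute new|
|     festival|

Derivation:
Line 1: ['version'] (min_width=7, slack=6)
Line 2: ['distance'] (min_width=8, slack=5)
Line 3: ['storm', 'an', 'rain'] (min_width=13, slack=0)
Line 4: ['house'] (min_width=5, slack=8)
Line 5: ['absolute', 'new'] (min_width=12, slack=1)
Line 6: ['festival'] (min_width=8, slack=5)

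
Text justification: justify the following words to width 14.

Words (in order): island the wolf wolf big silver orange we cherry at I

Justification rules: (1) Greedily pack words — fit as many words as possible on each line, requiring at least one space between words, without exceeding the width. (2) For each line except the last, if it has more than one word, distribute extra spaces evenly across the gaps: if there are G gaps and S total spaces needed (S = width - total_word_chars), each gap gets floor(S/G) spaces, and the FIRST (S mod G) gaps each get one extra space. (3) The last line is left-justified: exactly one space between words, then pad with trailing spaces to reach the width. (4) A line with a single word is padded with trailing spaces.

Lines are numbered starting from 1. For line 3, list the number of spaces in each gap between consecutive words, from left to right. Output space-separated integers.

Line 1: ['island', 'the'] (min_width=10, slack=4)
Line 2: ['wolf', 'wolf', 'big'] (min_width=13, slack=1)
Line 3: ['silver', 'orange'] (min_width=13, slack=1)
Line 4: ['we', 'cherry', 'at', 'I'] (min_width=14, slack=0)

Answer: 2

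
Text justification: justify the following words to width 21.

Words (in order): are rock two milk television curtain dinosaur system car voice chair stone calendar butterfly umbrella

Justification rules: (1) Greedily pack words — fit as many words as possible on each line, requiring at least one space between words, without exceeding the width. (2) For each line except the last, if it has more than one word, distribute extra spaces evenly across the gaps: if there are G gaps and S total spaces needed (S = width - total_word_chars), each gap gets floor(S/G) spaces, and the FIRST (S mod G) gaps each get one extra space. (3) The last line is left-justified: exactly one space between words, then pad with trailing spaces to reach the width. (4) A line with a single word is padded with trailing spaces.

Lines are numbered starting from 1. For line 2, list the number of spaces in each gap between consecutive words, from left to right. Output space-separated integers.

Answer: 4

Derivation:
Line 1: ['are', 'rock', 'two', 'milk'] (min_width=17, slack=4)
Line 2: ['television', 'curtain'] (min_width=18, slack=3)
Line 3: ['dinosaur', 'system', 'car'] (min_width=19, slack=2)
Line 4: ['voice', 'chair', 'stone'] (min_width=17, slack=4)
Line 5: ['calendar', 'butterfly'] (min_width=18, slack=3)
Line 6: ['umbrella'] (min_width=8, slack=13)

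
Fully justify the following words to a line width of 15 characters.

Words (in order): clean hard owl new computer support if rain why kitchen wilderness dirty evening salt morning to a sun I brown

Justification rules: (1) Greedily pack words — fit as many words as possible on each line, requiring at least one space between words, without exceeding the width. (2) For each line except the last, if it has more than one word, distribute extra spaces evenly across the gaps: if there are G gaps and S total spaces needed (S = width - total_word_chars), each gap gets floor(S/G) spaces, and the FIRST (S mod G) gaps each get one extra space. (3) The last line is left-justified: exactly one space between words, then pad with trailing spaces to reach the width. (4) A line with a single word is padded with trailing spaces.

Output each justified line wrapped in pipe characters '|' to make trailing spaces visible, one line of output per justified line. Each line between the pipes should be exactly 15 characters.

Answer: |clean  hard owl|
|new    computer|
|support if rain|
|why     kitchen|
|wilderness     |
|dirty   evening|
|salt morning to|
|a sun I brown  |

Derivation:
Line 1: ['clean', 'hard', 'owl'] (min_width=14, slack=1)
Line 2: ['new', 'computer'] (min_width=12, slack=3)
Line 3: ['support', 'if', 'rain'] (min_width=15, slack=0)
Line 4: ['why', 'kitchen'] (min_width=11, slack=4)
Line 5: ['wilderness'] (min_width=10, slack=5)
Line 6: ['dirty', 'evening'] (min_width=13, slack=2)
Line 7: ['salt', 'morning', 'to'] (min_width=15, slack=0)
Line 8: ['a', 'sun', 'I', 'brown'] (min_width=13, slack=2)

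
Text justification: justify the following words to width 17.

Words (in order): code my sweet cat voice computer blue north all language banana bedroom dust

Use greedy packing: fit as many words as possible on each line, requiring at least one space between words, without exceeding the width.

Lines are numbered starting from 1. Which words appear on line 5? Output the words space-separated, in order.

Line 1: ['code', 'my', 'sweet', 'cat'] (min_width=17, slack=0)
Line 2: ['voice', 'computer'] (min_width=14, slack=3)
Line 3: ['blue', 'north', 'all'] (min_width=14, slack=3)
Line 4: ['language', 'banana'] (min_width=15, slack=2)
Line 5: ['bedroom', 'dust'] (min_width=12, slack=5)

Answer: bedroom dust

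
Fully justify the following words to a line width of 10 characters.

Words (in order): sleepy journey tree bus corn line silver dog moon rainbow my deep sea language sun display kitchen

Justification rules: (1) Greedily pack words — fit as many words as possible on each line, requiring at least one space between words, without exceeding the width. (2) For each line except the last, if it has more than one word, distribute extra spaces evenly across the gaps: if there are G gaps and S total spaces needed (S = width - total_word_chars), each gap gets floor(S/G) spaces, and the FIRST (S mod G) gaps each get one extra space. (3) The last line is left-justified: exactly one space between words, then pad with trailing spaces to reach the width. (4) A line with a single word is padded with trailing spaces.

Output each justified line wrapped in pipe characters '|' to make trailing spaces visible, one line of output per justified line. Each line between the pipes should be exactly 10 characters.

Line 1: ['sleepy'] (min_width=6, slack=4)
Line 2: ['journey'] (min_width=7, slack=3)
Line 3: ['tree', 'bus'] (min_width=8, slack=2)
Line 4: ['corn', 'line'] (min_width=9, slack=1)
Line 5: ['silver', 'dog'] (min_width=10, slack=0)
Line 6: ['moon'] (min_width=4, slack=6)
Line 7: ['rainbow', 'my'] (min_width=10, slack=0)
Line 8: ['deep', 'sea'] (min_width=8, slack=2)
Line 9: ['language'] (min_width=8, slack=2)
Line 10: ['sun'] (min_width=3, slack=7)
Line 11: ['display'] (min_width=7, slack=3)
Line 12: ['kitchen'] (min_width=7, slack=3)

Answer: |sleepy    |
|journey   |
|tree   bus|
|corn  line|
|silver dog|
|moon      |
|rainbow my|
|deep   sea|
|language  |
|sun       |
|display   |
|kitchen   |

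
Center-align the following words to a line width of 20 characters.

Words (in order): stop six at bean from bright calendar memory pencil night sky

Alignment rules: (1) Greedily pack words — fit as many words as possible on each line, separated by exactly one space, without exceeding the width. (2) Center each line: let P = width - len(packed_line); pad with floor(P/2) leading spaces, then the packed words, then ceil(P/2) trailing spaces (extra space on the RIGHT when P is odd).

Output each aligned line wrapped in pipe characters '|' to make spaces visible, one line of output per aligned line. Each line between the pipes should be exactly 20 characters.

Line 1: ['stop', 'six', 'at', 'bean'] (min_width=16, slack=4)
Line 2: ['from', 'bright', 'calendar'] (min_width=20, slack=0)
Line 3: ['memory', 'pencil', 'night'] (min_width=19, slack=1)
Line 4: ['sky'] (min_width=3, slack=17)

Answer: |  stop six at bean  |
|from bright calendar|
|memory pencil night |
|        sky         |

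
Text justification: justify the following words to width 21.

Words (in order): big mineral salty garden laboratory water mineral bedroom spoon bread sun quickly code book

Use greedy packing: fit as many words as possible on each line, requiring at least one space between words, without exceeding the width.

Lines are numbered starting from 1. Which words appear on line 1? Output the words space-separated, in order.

Line 1: ['big', 'mineral', 'salty'] (min_width=17, slack=4)
Line 2: ['garden', 'laboratory'] (min_width=17, slack=4)
Line 3: ['water', 'mineral', 'bedroom'] (min_width=21, slack=0)
Line 4: ['spoon', 'bread', 'sun'] (min_width=15, slack=6)
Line 5: ['quickly', 'code', 'book'] (min_width=17, slack=4)

Answer: big mineral salty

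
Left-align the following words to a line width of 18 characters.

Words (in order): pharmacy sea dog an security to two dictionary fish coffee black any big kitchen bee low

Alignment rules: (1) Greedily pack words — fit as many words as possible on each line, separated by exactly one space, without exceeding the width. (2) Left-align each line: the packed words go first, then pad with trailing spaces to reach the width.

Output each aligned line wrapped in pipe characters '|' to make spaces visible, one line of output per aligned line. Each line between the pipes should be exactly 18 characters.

Line 1: ['pharmacy', 'sea', 'dog'] (min_width=16, slack=2)
Line 2: ['an', 'security', 'to', 'two'] (min_width=18, slack=0)
Line 3: ['dictionary', 'fish'] (min_width=15, slack=3)
Line 4: ['coffee', 'black', 'any'] (min_width=16, slack=2)
Line 5: ['big', 'kitchen', 'bee'] (min_width=15, slack=3)
Line 6: ['low'] (min_width=3, slack=15)

Answer: |pharmacy sea dog  |
|an security to two|
|dictionary fish   |
|coffee black any  |
|big kitchen bee   |
|low               |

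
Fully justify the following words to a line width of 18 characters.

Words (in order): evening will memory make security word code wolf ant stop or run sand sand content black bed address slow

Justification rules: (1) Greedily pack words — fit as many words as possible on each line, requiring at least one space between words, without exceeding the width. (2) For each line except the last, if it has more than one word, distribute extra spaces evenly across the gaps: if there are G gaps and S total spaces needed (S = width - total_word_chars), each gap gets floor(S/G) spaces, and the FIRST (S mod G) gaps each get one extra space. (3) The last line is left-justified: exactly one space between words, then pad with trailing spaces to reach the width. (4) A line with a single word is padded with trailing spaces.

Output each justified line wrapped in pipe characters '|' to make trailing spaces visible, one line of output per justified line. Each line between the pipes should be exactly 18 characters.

Line 1: ['evening', 'will'] (min_width=12, slack=6)
Line 2: ['memory', 'make'] (min_width=11, slack=7)
Line 3: ['security', 'word', 'code'] (min_width=18, slack=0)
Line 4: ['wolf', 'ant', 'stop', 'or'] (min_width=16, slack=2)
Line 5: ['run', 'sand', 'sand'] (min_width=13, slack=5)
Line 6: ['content', 'black', 'bed'] (min_width=17, slack=1)
Line 7: ['address', 'slow'] (min_width=12, slack=6)

Answer: |evening       will|
|memory        make|
|security word code|
|wolf  ant  stop or|
|run    sand   sand|
|content  black bed|
|address slow      |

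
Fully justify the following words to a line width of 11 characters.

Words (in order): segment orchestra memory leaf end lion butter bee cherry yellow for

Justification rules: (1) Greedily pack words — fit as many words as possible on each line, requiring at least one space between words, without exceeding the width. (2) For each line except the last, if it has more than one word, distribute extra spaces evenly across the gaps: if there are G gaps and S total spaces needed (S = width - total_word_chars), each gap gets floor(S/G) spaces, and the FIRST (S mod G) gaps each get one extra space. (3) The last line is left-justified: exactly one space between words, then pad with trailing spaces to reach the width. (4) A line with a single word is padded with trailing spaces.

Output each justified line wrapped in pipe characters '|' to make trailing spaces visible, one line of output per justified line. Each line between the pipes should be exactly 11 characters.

Line 1: ['segment'] (min_width=7, slack=4)
Line 2: ['orchestra'] (min_width=9, slack=2)
Line 3: ['memory', 'leaf'] (min_width=11, slack=0)
Line 4: ['end', 'lion'] (min_width=8, slack=3)
Line 5: ['butter', 'bee'] (min_width=10, slack=1)
Line 6: ['cherry'] (min_width=6, slack=5)
Line 7: ['yellow', 'for'] (min_width=10, slack=1)

Answer: |segment    |
|orchestra  |
|memory leaf|
|end    lion|
|butter  bee|
|cherry     |
|yellow for |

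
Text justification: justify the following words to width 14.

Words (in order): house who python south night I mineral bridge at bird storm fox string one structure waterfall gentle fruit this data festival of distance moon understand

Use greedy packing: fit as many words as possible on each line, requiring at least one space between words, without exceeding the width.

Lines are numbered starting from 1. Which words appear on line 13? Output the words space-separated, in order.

Line 1: ['house', 'who'] (min_width=9, slack=5)
Line 2: ['python', 'south'] (min_width=12, slack=2)
Line 3: ['night', 'I'] (min_width=7, slack=7)
Line 4: ['mineral', 'bridge'] (min_width=14, slack=0)
Line 5: ['at', 'bird', 'storm'] (min_width=13, slack=1)
Line 6: ['fox', 'string', 'one'] (min_width=14, slack=0)
Line 7: ['structure'] (min_width=9, slack=5)
Line 8: ['waterfall'] (min_width=9, slack=5)
Line 9: ['gentle', 'fruit'] (min_width=12, slack=2)
Line 10: ['this', 'data'] (min_width=9, slack=5)
Line 11: ['festival', 'of'] (min_width=11, slack=3)
Line 12: ['distance', 'moon'] (min_width=13, slack=1)
Line 13: ['understand'] (min_width=10, slack=4)

Answer: understand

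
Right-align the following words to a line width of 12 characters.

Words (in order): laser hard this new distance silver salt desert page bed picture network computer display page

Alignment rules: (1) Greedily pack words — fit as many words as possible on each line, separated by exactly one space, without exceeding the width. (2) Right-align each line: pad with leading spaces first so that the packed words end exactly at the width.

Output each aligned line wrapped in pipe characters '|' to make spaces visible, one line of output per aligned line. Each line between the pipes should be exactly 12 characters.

Line 1: ['laser', 'hard'] (min_width=10, slack=2)
Line 2: ['this', 'new'] (min_width=8, slack=4)
Line 3: ['distance'] (min_width=8, slack=4)
Line 4: ['silver', 'salt'] (min_width=11, slack=1)
Line 5: ['desert', 'page'] (min_width=11, slack=1)
Line 6: ['bed', 'picture'] (min_width=11, slack=1)
Line 7: ['network'] (min_width=7, slack=5)
Line 8: ['computer'] (min_width=8, slack=4)
Line 9: ['display', 'page'] (min_width=12, slack=0)

Answer: |  laser hard|
|    this new|
|    distance|
| silver salt|
| desert page|
| bed picture|
|     network|
|    computer|
|display page|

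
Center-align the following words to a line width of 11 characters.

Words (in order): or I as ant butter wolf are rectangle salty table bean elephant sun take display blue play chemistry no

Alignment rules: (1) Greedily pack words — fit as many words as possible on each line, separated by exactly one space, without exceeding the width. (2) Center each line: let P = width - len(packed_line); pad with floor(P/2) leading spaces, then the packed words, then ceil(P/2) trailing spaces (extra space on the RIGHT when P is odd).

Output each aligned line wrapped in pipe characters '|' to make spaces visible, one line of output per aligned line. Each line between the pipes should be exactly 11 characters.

Answer: |or I as ant|
|butter wolf|
|    are    |
| rectangle |
|salty table|
|   bean    |
| elephant  |
| sun take  |
|  display  |
| blue play |
| chemistry |
|    no     |

Derivation:
Line 1: ['or', 'I', 'as', 'ant'] (min_width=11, slack=0)
Line 2: ['butter', 'wolf'] (min_width=11, slack=0)
Line 3: ['are'] (min_width=3, slack=8)
Line 4: ['rectangle'] (min_width=9, slack=2)
Line 5: ['salty', 'table'] (min_width=11, slack=0)
Line 6: ['bean'] (min_width=4, slack=7)
Line 7: ['elephant'] (min_width=8, slack=3)
Line 8: ['sun', 'take'] (min_width=8, slack=3)
Line 9: ['display'] (min_width=7, slack=4)
Line 10: ['blue', 'play'] (min_width=9, slack=2)
Line 11: ['chemistry'] (min_width=9, slack=2)
Line 12: ['no'] (min_width=2, slack=9)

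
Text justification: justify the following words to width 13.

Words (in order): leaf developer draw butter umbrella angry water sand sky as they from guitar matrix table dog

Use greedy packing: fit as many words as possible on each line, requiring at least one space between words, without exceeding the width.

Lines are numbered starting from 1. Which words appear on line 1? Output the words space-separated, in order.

Line 1: ['leaf'] (min_width=4, slack=9)
Line 2: ['developer'] (min_width=9, slack=4)
Line 3: ['draw', 'butter'] (min_width=11, slack=2)
Line 4: ['umbrella'] (min_width=8, slack=5)
Line 5: ['angry', 'water'] (min_width=11, slack=2)
Line 6: ['sand', 'sky', 'as'] (min_width=11, slack=2)
Line 7: ['they', 'from'] (min_width=9, slack=4)
Line 8: ['guitar', 'matrix'] (min_width=13, slack=0)
Line 9: ['table', 'dog'] (min_width=9, slack=4)

Answer: leaf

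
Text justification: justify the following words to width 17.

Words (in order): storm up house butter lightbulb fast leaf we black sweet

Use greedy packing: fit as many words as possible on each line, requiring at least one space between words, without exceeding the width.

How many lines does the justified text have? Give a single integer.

Line 1: ['storm', 'up', 'house'] (min_width=14, slack=3)
Line 2: ['butter', 'lightbulb'] (min_width=16, slack=1)
Line 3: ['fast', 'leaf', 'we'] (min_width=12, slack=5)
Line 4: ['black', 'sweet'] (min_width=11, slack=6)
Total lines: 4

Answer: 4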